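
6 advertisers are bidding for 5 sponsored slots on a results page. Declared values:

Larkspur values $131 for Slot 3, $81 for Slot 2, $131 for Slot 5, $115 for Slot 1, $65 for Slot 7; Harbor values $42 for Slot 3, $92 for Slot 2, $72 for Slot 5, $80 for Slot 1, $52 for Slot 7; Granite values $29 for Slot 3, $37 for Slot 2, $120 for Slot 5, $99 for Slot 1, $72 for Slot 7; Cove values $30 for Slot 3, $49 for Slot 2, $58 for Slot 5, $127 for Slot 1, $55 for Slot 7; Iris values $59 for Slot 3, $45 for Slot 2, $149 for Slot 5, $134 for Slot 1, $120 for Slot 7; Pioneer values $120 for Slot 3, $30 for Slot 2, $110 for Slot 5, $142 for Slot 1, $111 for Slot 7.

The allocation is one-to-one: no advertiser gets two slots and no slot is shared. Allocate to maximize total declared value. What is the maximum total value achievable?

Max total: $610

Optimal: Larkspur→Slot 3 ($131), Harbor→Slot 2 ($92), Iris→Slot 5 ($149), Cove→Slot 1 ($127), Pioneer→Slot 7 ($111) — total 131+92+149+127+111 = $610.
Row-greedy (each advertiser in turn takes its best remaining slot) gives $590, worse by 20.
Swapping Iris↔Cove (Iris→Slot 1 $134, Cove→Slot 5 $58) loses 84.
Every other assignment is strictly worse.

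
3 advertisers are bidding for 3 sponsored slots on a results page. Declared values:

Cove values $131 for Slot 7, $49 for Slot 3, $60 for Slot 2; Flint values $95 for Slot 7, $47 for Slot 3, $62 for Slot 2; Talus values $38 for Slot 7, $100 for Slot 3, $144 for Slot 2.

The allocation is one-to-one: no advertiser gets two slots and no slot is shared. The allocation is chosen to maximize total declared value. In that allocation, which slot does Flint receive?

This is the linear assignment problem.
Optimal: Cove→Slot 7 ($131), Flint→Slot 3 ($47), Talus→Slot 2 ($144) — total 131+47+144 = $322.
Row-greedy (each advertiser in turn takes its best remaining slot) gives $293, worse by 29.
Every other assignment is strictly worse.
Flint's own top slot is Slot 7 ($95), but forcing Flint→Slot 7 and reassigning the rest optimally gives only $288 — worse by 34.

Flint receives Slot 3.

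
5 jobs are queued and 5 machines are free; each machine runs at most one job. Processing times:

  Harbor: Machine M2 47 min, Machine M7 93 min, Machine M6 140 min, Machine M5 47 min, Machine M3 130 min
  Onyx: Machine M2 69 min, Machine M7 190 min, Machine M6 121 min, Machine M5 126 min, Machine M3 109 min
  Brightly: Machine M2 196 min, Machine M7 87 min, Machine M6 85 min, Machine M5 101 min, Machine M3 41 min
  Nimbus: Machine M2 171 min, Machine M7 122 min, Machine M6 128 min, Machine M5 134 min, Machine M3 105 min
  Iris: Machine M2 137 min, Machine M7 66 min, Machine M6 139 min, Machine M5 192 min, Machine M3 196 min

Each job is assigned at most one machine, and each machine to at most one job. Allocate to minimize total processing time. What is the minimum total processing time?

Minimum total: 351 min

Optimal: Harbor→Machine M5 (47 min), Onyx→Machine M2 (69 min), Brightly→Machine M3 (41 min), Nimbus→Machine M6 (128 min), Iris→Machine M7 (66 min) — total 47+69+41+128+66 = 351 min.
Min-entry greedy (repeatedly take the single cheapest remaining cell) gives 409 min, worse by 58.
Swapping Harbor↔Brightly (Harbor→Machine M3 130 min, Brightly→Machine M5 101 min) adds 143.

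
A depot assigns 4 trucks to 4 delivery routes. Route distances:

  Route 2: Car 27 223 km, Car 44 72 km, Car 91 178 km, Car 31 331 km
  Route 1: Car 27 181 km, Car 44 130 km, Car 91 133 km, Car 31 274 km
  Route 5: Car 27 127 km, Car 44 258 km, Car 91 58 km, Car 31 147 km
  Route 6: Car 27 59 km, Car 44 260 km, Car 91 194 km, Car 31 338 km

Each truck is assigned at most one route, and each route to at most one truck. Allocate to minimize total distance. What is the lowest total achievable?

Optimal: Car 27→Route 6 (59 km), Car 44→Route 2 (72 km), Car 91→Route 1 (133 km), Car 31→Route 5 (147 km) — total 59+72+133+147 = 411 km.
Column-greedy (each route in turn goes to its cheapest remaining truck) gives 670 km, worse by 259.
Next-best assignment: Car 27→Route 6, Car 44→Route 2, Car 91→Route 5, Car 31→Route 1 = 463 km.

Minimum total: 411 km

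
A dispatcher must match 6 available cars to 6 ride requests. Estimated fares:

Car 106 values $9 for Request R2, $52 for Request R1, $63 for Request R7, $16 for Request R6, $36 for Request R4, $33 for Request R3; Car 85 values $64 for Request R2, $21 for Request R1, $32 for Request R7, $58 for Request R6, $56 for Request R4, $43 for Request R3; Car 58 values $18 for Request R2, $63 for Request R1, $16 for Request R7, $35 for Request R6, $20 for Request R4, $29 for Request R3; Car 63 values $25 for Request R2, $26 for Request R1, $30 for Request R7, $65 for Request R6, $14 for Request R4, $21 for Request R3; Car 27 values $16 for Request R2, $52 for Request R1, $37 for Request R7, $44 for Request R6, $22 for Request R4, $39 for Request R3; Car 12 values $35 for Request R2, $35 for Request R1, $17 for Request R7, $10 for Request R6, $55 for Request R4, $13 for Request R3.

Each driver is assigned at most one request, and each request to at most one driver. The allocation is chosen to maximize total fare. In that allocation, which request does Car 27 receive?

Car 27 receives Request R3.

Optimal: Car 106→Request R7 ($63), Car 85→Request R2 ($64), Car 58→Request R1 ($63), Car 63→Request R6 ($65), Car 27→Request R3 ($39), Car 12→Request R4 ($55) — total 63+64+63+65+39+55 = $349.
Next-best assignment: Car 106→Request R7, Car 85→Request R2, Car 58→Request R3, Car 63→Request R6, Car 27→Request R1, Car 12→Request R4 = $328.
Every other assignment is strictly worse.
Car 27's own top request is Request R1 ($52), but forcing Car 27→Request R1 and reassigning the rest optimally gives only $328 — worse by 21.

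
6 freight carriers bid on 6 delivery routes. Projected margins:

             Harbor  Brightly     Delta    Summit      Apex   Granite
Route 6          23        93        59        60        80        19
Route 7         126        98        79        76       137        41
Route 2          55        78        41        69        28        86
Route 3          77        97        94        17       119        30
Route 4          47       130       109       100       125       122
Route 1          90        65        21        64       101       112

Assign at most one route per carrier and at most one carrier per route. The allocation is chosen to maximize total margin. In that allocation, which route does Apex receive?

Apex receives Route 3.

Optimal: Harbor→Route 7 ($126k), Brightly→Route 6 ($93k), Delta→Route 4 ($109k), Summit→Route 2 ($69k), Apex→Route 3 ($119k), Granite→Route 1 ($112k) — total 126+93+109+69+119+112 = $628k.
Column-greedy (each route in turn goes to its best remaining carrier) gives $600k, worse by 28.
Next-best assignment: Harbor→Route 7, Brightly→Route 6, Delta→Route 3, Summit→Route 2, Apex→Route 4, Granite→Route 1 = $619k.
Apex's own top route is Route 7 ($137k), but forcing Apex→Route 7 and reassigning the rest optimally gives only $605k — worse by 23.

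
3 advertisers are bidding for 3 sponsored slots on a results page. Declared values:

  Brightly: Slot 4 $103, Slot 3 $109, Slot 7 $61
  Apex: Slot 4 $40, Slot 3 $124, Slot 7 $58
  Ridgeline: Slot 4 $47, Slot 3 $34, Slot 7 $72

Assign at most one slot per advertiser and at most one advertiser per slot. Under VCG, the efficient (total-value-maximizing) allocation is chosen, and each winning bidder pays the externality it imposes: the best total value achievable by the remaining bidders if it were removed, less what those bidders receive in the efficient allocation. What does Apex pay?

Apex pays $6.

Efficient allocation: Brightly→Slot 4 ($103), Apex→Slot 3 ($124), Ridgeline→Slot 7 ($72); total welfare W = $299.
Apex receives Slot 3 at value $124, so the others get W − 124 = $175.
Without Apex: best allocation of the remaining 2 bidders over all 3 slots is Brightly→Slot 3 ($109), Ridgeline→Slot 7 ($72), total $181.
VCG payment = (others' best without Apex) − (others' welfare with Apex) = 181 − 175 = $6.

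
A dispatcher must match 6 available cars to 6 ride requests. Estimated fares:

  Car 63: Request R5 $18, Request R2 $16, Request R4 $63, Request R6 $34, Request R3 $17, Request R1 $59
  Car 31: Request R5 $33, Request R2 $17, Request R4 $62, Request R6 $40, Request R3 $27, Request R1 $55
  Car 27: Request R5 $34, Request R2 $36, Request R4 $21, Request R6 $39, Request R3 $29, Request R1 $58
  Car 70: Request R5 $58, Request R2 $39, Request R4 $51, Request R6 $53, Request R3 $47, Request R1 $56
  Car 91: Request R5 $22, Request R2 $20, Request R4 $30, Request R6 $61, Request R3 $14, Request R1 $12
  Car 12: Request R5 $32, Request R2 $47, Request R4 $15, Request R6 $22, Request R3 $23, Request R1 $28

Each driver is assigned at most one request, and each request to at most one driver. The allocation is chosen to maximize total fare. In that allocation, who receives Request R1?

Optimal: Car 63→Request R1 ($59), Car 31→Request R4 ($62), Car 27→Request R3 ($29), Car 70→Request R5 ($58), Car 91→Request R6 ($61), Car 12→Request R2 ($47) — total 59+62+29+58+61+47 = $316.
Row-greedy (each driver in turn takes its best remaining request) gives $258, worse by 58.
Car 63's own top request is Request R4 ($63), but forcing Car 63→Request R4 and reassigning the rest optimally gives only $314 — worse by 2.

Car 63 receives Request R1.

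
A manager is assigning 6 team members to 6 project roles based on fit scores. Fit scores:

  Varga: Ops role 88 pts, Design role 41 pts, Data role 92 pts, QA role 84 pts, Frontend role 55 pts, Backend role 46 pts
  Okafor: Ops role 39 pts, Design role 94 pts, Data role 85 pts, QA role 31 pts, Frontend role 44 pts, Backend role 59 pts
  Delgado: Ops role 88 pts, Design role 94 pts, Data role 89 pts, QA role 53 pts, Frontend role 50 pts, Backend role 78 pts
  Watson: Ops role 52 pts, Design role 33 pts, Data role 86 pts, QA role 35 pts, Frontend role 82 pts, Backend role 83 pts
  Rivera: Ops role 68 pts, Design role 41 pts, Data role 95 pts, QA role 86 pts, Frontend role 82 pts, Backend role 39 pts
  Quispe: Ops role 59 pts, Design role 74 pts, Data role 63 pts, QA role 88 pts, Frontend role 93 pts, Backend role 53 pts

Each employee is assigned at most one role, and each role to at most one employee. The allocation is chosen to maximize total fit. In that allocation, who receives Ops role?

This is the linear assignment problem.
Optimal: Varga→QA role (84 pts), Okafor→Design role (94 pts), Delgado→Ops role (88 pts), Watson→Backend role (83 pts), Rivera→Data role (95 pts), Quispe→Frontend role (93 pts) — total 84+94+88+83+95+93 = 537 pts.
Max-entry greedy (repeatedly take the single best remaining cell) gives 506 pts, worse by 31.
Next-best assignment: Varga→Data role, Okafor→Design role, Delgado→Ops role, Watson→Backend role, Rivera→QA role, Quispe→Frontend role = 536 pts.
Every other assignment is strictly worse.
Delgado's own top role is Design role (94 pts), but forcing Delgado→Design role and reassigning the rest optimally gives only 529 pts — worse by 8.

Delgado receives Ops role.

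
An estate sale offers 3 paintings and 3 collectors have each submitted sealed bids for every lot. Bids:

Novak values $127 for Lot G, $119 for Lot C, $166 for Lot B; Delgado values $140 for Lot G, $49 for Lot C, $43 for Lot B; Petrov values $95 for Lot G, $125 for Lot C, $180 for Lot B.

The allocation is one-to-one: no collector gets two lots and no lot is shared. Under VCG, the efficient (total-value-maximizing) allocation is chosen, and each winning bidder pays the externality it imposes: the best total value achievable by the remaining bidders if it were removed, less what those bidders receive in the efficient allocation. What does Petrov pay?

Petrov pays $47.

Efficient allocation: Novak→Lot C ($119), Delgado→Lot G ($140), Petrov→Lot B ($180); total welfare W = $439.
Petrov receives Lot B at value $180, so the others get W − 180 = $259.
Without Petrov: best allocation of the remaining 2 bidders over all 3 lots is Novak→Lot B ($166), Delgado→Lot G ($140), total $306.
VCG payment = (others' best without Petrov) − (others' welfare with Petrov) = 306 − 259 = $47.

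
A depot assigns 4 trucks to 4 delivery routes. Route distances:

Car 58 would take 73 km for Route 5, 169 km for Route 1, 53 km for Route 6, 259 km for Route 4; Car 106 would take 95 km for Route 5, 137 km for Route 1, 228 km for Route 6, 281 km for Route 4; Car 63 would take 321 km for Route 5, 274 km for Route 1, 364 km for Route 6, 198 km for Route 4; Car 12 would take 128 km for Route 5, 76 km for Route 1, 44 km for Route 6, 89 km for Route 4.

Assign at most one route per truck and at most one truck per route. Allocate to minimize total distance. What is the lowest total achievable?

Optimal: Car 58→Route 6 (53 km), Car 106→Route 5 (95 km), Car 63→Route 4 (198 km), Car 12→Route 1 (76 km) — total 53+95+198+76 = 422 km.
Column-greedy (each route in turn goes to its cheapest remaining truck) gives 575 km, worse by 153.
Next-best assignment: Car 58→Route 5, Car 106→Route 1, Car 63→Route 4, Car 12→Route 6 = 452 km.

Min total: 422 km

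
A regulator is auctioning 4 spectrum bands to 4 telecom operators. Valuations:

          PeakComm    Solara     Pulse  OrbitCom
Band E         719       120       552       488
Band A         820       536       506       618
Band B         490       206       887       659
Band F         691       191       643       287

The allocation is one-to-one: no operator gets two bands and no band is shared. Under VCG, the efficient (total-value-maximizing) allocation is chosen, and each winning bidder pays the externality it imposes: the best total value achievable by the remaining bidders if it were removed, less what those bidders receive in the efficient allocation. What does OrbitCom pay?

Efficient allocation: PeakComm→Band F ($691M), Solara→Band A ($536M), Pulse→Band B ($887M), OrbitCom→Band E ($488M); total welfare W = $2602M.
OrbitCom receives Band E at value $488M, so the others get W − 488 = $2114M.
Without OrbitCom: best allocation of the remaining 3 bidders over all 4 bands is PeakComm→Band E ($719M), Solara→Band A ($536M), Pulse→Band B ($887M), total $2142M.
VCG payment = (others' best without OrbitCom) − (others' welfare with OrbitCom) = 2142 − 2114 = $28M.

OrbitCom pays $28M.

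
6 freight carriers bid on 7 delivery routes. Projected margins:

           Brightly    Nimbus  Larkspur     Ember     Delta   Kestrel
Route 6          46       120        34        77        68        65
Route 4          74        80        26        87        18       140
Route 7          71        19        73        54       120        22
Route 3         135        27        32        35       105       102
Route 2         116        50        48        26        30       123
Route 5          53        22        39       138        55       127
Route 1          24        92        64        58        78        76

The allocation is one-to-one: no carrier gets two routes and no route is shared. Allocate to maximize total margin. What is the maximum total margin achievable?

Maximum total: $717k

Optimal: Brightly→Route 3 ($135k), Nimbus→Route 6 ($120k), Larkspur→Route 1 ($64k), Ember→Route 5 ($138k), Delta→Route 7 ($120k), Kestrel→Route 4 ($140k) — total 135+120+64+138+120+140 = $717k.
Next-best assignment: Brightly→Route 3, Nimbus→Route 6, Larkspur→Route 2, Ember→Route 5, Delta→Route 7, Kestrel→Route 4 = $701k.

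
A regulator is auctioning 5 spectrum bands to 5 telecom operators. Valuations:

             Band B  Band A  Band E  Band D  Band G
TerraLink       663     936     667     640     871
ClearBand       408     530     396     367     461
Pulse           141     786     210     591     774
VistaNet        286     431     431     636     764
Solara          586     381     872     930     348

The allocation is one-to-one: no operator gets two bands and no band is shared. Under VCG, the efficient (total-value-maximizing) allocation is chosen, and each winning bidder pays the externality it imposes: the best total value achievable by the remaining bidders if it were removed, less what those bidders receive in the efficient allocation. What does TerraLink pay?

TerraLink pays $198M.

Efficient allocation: TerraLink→Band A ($936M), ClearBand→Band B ($408M), Pulse→Band G ($774M), VistaNet→Band D ($636M), Solara→Band E ($872M); total welfare W = $3626M.
TerraLink receives Band A at value $936M, so the others get W − 936 = $2690M.
Without TerraLink: best allocation of the remaining 4 bidders over all 5 bands is ClearBand→Band B ($408M), Pulse→Band A ($786M), VistaNet→Band G ($764M), Solara→Band D ($930M), total $2888M.
VCG payment = (others' best without TerraLink) − (others' welfare with TerraLink) = 2888 − 2690 = $198M.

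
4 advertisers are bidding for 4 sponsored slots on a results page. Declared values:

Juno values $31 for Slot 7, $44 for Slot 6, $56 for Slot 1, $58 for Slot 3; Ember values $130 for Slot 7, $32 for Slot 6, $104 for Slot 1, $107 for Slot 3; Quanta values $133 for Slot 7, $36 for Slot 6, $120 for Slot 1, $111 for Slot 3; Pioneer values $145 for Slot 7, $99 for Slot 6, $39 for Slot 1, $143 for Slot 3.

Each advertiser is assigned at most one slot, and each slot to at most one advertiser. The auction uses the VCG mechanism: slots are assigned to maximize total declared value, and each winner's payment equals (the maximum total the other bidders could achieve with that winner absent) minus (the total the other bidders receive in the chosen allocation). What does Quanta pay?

Quanta pays $12.

Efficient allocation: Juno→Slot 6 ($44), Ember→Slot 7 ($130), Quanta→Slot 1 ($120), Pioneer→Slot 3 ($143); total welfare W = $437.
Quanta receives Slot 1 at value $120, so the others get W − 120 = $317.
Without Quanta: best allocation of the remaining 3 bidders over all 4 slots is Juno→Slot 1 ($56), Ember→Slot 7 ($130), Pioneer→Slot 3 ($143), total $329.
VCG payment = (others' best without Quanta) − (others' welfare with Quanta) = 329 − 317 = $12.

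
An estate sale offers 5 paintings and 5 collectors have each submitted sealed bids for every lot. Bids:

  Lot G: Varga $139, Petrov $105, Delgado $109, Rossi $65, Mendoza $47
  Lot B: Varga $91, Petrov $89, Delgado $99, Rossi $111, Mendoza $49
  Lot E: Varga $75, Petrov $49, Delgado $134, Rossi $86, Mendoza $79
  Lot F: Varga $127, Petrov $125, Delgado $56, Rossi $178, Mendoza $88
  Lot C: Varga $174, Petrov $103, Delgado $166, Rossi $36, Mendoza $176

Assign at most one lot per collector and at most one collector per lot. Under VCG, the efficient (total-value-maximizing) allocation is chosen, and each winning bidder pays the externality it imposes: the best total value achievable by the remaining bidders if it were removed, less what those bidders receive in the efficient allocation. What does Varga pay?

Varga pays $16.

Efficient allocation: Varga→Lot G ($139), Petrov→Lot B ($89), Delgado→Lot E ($134), Rossi→Lot F ($178), Mendoza→Lot C ($176); total welfare W = $716.
Varga receives Lot G at value $139, so the others get W − 139 = $577.
Without Varga: best allocation of the remaining 4 bidders over all 5 lots is Petrov→Lot G ($105), Delgado→Lot E ($134), Rossi→Lot F ($178), Mendoza→Lot C ($176), total $593.
VCG payment = (others' best without Varga) − (others' welfare with Varga) = 593 − 577 = $16.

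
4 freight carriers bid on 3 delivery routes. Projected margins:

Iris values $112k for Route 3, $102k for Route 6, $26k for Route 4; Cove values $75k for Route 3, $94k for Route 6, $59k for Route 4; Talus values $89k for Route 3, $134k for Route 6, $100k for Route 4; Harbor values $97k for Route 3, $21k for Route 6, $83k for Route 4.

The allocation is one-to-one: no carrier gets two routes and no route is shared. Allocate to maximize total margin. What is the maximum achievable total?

This is a one-to-one assignment (maximum-weight bipartite matching).
Optimal: Iris→Route 3 ($112k), Talus→Route 6 ($134k), Harbor→Route 4 ($83k) — total 112+134+83 = $329k.
Row-greedy (each carrier in turn takes its best remaining route) gives $306k, worse by 23.
Next-best assignment: Iris→Route 3, Cove→Route 6, Talus→Route 4 = $306k.

Max total: $329k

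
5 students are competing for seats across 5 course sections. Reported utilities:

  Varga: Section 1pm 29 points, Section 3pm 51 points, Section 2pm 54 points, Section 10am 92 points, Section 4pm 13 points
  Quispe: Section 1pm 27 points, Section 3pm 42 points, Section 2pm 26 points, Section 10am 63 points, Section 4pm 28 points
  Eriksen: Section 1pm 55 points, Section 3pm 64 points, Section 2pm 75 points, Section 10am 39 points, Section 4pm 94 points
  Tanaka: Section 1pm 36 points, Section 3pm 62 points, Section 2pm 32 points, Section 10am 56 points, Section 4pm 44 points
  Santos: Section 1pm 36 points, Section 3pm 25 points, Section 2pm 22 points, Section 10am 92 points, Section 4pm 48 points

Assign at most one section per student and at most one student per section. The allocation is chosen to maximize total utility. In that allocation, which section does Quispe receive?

Quispe receives Section 1pm.

Treat this as an assignment problem: match each student to one section.
Optimal: Varga→Section 2pm (54 points), Quispe→Section 1pm (27 points), Eriksen→Section 4pm (94 points), Tanaka→Section 3pm (62 points), Santos→Section 10am (92 points) — total 54+27+94+62+92 = 329 points.
Row-greedy (each student in turn takes its best remaining section) gives 286 points, worse by 43.
Next-best assignment: Varga→Section 2pm, Quispe→Section 3pm, Eriksen→Section 4pm, Tanaka→Section 1pm, Santos→Section 10am = 318 points.
Swapping Eriksen↔Santos (Eriksen→Section 10am 39 points, Santos→Section 4pm 48 points) loses 99.
No other one-to-one assignment exceeds 329 points.
Quispe's own top section is Section 10am (63 points), but forcing Quispe→Section 10am and reassigning the rest optimally gives only 309 points — worse by 20.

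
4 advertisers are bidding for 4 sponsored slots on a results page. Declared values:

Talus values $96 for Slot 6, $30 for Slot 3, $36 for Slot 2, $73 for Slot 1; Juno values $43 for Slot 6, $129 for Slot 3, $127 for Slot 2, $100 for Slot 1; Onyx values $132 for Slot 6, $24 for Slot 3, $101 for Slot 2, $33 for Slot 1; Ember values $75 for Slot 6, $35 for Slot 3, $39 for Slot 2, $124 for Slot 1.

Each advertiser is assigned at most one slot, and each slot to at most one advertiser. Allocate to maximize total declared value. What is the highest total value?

This is a one-to-one assignment (maximum-weight bipartite matching).
Optimal: Talus→Slot 6 ($96), Juno→Slot 3 ($129), Onyx→Slot 2 ($101), Ember→Slot 1 ($124) — total 96+129+101+124 = $450.
Max-entry greedy (repeatedly take the single best remaining cell) gives $421, worse by 29.
Next-best assignment: Talus→Slot 2, Juno→Slot 3, Onyx→Slot 6, Ember→Slot 1 = $421.
No other one-to-one assignment exceeds $450.

Max total: $450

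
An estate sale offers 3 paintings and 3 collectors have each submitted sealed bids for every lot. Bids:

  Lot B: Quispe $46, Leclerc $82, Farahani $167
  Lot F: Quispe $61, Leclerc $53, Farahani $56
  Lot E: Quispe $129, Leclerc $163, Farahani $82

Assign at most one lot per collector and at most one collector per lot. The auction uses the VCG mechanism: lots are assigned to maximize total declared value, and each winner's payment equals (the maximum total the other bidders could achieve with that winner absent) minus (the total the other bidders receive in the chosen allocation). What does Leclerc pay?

Efficient allocation: Quispe→Lot F ($61), Leclerc→Lot E ($163), Farahani→Lot B ($167); total welfare W = $391.
Leclerc receives Lot E at value $163, so the others get W − 163 = $228.
Without Leclerc: best allocation of the remaining 2 bidders over all 3 lots is Quispe→Lot E ($129), Farahani→Lot B ($167), total $296.
VCG payment = (others' best without Leclerc) − (others' welfare with Leclerc) = 296 − 228 = $68.

Leclerc pays $68.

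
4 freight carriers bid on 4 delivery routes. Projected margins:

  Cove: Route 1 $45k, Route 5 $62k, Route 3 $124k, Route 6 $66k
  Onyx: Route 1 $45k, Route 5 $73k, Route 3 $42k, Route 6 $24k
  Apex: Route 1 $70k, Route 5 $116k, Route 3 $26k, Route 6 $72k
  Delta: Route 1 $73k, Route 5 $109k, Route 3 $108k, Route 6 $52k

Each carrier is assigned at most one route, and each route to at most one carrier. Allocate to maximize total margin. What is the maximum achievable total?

Optimal: Cove→Route 3 ($124k), Onyx→Route 1 ($45k), Apex→Route 6 ($72k), Delta→Route 5 ($109k) — total 124+45+72+109 = $350k.
Row-greedy (each carrier in turn takes its best remaining route) gives $342k, worse by 8.
Swapping Apex↔Onyx (Apex→Route 1 $70k, Onyx→Route 6 $24k) loses 23.

Max total: $350k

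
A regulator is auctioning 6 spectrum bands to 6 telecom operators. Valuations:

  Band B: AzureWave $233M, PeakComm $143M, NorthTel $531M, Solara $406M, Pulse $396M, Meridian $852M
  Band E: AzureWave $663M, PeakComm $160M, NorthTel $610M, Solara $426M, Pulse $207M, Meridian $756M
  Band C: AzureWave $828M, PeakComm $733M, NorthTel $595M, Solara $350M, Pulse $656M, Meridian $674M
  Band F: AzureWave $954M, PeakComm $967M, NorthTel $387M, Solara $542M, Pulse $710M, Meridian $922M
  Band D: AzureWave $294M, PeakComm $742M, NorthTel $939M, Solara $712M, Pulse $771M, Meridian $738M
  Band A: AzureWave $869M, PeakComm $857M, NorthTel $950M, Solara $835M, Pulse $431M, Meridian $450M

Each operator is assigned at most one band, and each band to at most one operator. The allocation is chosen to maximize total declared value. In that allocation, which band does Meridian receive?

Meridian receives Band B.

Treat this as an assignment problem: match each operator to one band.
Optimal: AzureWave→Band E ($663M), PeakComm→Band F ($967M), NorthTel→Band D ($939M), Solara→Band A ($835M), Pulse→Band C ($656M), Meridian→Band B ($852M) — total 663+967+939+835+656+852 = $4912M.
Max-entry greedy (repeatedly take the single best remaining cell) gives $4794M, worse by 118.
Meridian's own top band is Band F ($922M), but forcing Meridian→Band F and reassigning the rest optimally gives only $4488M — worse by 424.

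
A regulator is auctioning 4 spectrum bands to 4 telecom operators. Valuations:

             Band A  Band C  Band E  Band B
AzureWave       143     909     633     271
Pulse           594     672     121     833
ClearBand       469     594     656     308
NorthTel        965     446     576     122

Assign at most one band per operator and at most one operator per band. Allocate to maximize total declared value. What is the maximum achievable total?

Optimal: AzureWave→Band C ($909M), Pulse→Band B ($833M), ClearBand→Band E ($656M), NorthTel→Band A ($965M) — total 909+833+656+965 = $3363M.
Next-best assignment: AzureWave→Band E, Pulse→Band B, ClearBand→Band C, NorthTel→Band A = $3025M.

Maximum total: $3363M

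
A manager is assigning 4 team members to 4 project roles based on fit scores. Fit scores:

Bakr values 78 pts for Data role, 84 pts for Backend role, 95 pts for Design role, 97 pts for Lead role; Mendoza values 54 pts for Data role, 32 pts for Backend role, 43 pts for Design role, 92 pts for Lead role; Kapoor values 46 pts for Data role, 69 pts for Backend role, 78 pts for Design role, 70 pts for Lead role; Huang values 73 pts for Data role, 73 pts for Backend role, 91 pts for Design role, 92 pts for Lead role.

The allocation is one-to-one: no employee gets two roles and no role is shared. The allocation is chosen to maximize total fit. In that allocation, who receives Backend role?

Kapoor receives Backend role.

Treat this as an assignment problem: match each employee to one role.
Optimal: Bakr→Data role (78 pts), Mendoza→Lead role (92 pts), Kapoor→Backend role (69 pts), Huang→Design role (91 pts) — total 78+92+69+91 = 330 pts.
Row-greedy (each employee in turn takes its best remaining role) gives 302 pts, worse by 28.
Checked against all permutations: 330 pts is optimal.
Kapoor's own top role is Design role (78 pts), but forcing Kapoor→Design role and reassigning the rest optimally gives only 327 pts — worse by 3.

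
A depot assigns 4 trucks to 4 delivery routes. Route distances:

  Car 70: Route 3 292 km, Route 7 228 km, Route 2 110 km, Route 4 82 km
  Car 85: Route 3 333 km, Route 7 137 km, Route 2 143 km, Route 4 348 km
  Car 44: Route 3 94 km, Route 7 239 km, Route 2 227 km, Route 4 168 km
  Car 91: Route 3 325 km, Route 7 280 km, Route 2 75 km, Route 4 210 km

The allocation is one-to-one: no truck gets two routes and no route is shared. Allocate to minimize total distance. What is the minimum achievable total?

Optimal: Car 70→Route 4 (82 km), Car 85→Route 7 (137 km), Car 44→Route 3 (94 km), Car 91→Route 2 (75 km) — total 82+137+94+75 = 388 km.

Min total: 388 km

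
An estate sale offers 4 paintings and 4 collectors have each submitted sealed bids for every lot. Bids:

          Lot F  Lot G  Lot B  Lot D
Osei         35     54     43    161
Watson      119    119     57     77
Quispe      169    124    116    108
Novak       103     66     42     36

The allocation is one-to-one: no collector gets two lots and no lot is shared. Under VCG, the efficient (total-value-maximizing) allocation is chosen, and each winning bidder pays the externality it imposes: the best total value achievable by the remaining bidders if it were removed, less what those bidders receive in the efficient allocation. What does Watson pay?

Efficient allocation: Osei→Lot D ($161), Watson→Lot G ($119), Quispe→Lot B ($116), Novak→Lot F ($103); total welfare W = $499.
Watson receives Lot G at value $119, so the others get W − 119 = $380.
Without Watson: best allocation of the remaining 3 bidders over all 4 lots is Osei→Lot D ($161), Quispe→Lot F ($169), Novak→Lot G ($66), total $396.
VCG payment = (others' best without Watson) − (others' welfare with Watson) = 396 − 380 = $16.

Watson pays $16.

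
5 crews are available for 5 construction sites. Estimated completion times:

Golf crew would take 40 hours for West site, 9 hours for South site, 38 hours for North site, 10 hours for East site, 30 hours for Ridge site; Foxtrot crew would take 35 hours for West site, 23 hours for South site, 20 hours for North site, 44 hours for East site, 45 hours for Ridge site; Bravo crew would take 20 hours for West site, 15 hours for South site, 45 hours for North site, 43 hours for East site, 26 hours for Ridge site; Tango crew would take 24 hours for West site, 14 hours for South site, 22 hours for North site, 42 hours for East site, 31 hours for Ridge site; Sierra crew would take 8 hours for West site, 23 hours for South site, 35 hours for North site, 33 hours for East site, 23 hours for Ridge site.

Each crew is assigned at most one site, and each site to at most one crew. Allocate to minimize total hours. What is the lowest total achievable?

Treat this as an assignment problem: match each crew to one site.
Optimal: Golf crew→East site (10 hours), Foxtrot crew→North site (20 hours), Bravo crew→Ridge site (26 hours), Tango crew→South site (14 hours), Sierra crew→West site (8 hours) — total 10+20+26+14+8 = 78 hours.
Row-greedy (each crew in turn takes its cheapest remaining site) gives 113 hours, worse by 35.
Swapping Foxtrot crew↔Tango crew (Foxtrot crew→South site 23 hours, Tango crew→North site 22 hours) adds 11.

Minimum total: 78 hours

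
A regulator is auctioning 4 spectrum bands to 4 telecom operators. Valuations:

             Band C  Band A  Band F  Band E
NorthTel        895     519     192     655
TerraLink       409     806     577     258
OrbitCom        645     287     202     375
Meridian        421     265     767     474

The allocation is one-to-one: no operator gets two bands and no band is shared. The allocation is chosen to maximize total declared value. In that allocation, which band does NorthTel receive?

Treat this as an assignment problem: match each operator to one band.
Optimal: NorthTel→Band E ($655M), TerraLink→Band A ($806M), OrbitCom→Band C ($645M), Meridian→Band F ($767M) — total 655+806+645+767 = $2873M.
Max-entry greedy (repeatedly take the single best remaining cell) gives $2843M, worse by 30.
Next-best assignment: NorthTel→Band C, TerraLink→Band A, OrbitCom→Band E, Meridian→Band F = $2843M.
NorthTel's own top band is Band C ($895M), but forcing NorthTel→Band C and reassigning the rest optimally gives only $2843M — worse by 30.

NorthTel receives Band E.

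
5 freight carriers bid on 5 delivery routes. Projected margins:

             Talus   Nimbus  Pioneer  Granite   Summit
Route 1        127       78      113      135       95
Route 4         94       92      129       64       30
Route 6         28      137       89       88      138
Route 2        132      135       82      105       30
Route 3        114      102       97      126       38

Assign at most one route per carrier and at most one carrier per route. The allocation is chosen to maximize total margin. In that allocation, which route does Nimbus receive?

Nimbus receives Route 2.

Optimal: Talus→Route 1 ($127k), Nimbus→Route 2 ($135k), Pioneer→Route 4 ($129k), Granite→Route 3 ($126k), Summit→Route 6 ($138k) — total 127+135+129+126+138 = $655k.
Next-best assignment: Talus→Route 3, Nimbus→Route 2, Pioneer→Route 4, Granite→Route 1, Summit→Route 6 = $651k.
Swapping Granite↔Talus (Granite→Route 1 $135k, Talus→Route 3 $114k) loses 4.
Nimbus's own top route is Route 6 ($137k), but forcing Nimbus→Route 6 and reassigning the rest optimally gives only $619k — worse by 36.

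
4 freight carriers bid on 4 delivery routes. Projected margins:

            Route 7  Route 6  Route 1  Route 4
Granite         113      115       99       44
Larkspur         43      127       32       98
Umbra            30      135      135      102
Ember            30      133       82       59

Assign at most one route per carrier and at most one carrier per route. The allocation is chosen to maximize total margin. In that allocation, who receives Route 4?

Larkspur receives Route 4.

Optimal: Granite→Route 7 ($113k), Larkspur→Route 4 ($98k), Umbra→Route 1 ($135k), Ember→Route 6 ($133k) — total 113+98+135+133 = $479k.
Column-greedy (each route in turn goes to its best remaining carrier) gives $428k, worse by 51.
Next-best assignment: Granite→Route 7, Larkspur→Route 6, Umbra→Route 1, Ember→Route 4 = $434k.
Larkspur's own top route is Route 6 ($127k), but forcing Larkspur→Route 6 and reassigning the rest optimally gives only $434k — worse by 45.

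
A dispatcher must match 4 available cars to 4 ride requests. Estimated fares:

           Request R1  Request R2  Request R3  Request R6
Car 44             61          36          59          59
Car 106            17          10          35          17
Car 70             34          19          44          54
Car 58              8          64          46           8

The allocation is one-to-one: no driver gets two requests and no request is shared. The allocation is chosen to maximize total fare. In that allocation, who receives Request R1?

This is the linear assignment problem.
Optimal: Car 44→Request R1 ($61), Car 106→Request R3 ($35), Car 70→Request R6 ($54), Car 58→Request R2 ($64) — total 61+35+54+64 = $214.
Column-greedy (each request in turn goes to its best remaining driver) gives $186, worse by 28.
Swapping Car 58↔Car 106 (Car 58→Request R3 $46, Car 106→Request R2 $10) loses 43.
No other one-to-one assignment exceeds $214.

Car 44 receives Request R1.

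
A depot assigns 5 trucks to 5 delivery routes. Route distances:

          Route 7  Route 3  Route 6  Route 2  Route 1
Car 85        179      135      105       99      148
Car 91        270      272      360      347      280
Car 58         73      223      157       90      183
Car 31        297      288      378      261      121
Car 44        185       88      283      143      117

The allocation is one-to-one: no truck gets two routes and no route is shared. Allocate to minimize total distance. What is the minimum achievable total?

Min total: 674 km

Optimal: Car 85→Route 6 (105 km), Car 91→Route 7 (270 km), Car 58→Route 2 (90 km), Car 31→Route 1 (121 km), Car 44→Route 3 (88 km) — total 105+270+90+121+88 = 674 km.
Column-greedy (each route in turn goes to its cheapest remaining truck) gives 807 km, worse by 133.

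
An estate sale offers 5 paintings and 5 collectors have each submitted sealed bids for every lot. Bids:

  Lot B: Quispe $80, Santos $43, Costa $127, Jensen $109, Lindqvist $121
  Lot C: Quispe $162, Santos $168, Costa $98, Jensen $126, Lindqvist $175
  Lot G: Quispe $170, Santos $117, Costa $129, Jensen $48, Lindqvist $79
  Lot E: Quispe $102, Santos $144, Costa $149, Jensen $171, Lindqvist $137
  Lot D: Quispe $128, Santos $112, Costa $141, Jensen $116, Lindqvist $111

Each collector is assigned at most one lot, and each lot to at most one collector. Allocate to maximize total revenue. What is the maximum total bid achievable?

Optimal: Quispe→Lot G ($170), Santos→Lot C ($168), Costa→Lot D ($141), Jensen→Lot E ($171), Lindqvist→Lot B ($121) — total 170+168+141+171+121 = $771.
Row-greedy (each collector in turn takes its best remaining lot) gives $724, worse by 47.
Checked against all permutations: $771 is optimal.

Maximum total: $771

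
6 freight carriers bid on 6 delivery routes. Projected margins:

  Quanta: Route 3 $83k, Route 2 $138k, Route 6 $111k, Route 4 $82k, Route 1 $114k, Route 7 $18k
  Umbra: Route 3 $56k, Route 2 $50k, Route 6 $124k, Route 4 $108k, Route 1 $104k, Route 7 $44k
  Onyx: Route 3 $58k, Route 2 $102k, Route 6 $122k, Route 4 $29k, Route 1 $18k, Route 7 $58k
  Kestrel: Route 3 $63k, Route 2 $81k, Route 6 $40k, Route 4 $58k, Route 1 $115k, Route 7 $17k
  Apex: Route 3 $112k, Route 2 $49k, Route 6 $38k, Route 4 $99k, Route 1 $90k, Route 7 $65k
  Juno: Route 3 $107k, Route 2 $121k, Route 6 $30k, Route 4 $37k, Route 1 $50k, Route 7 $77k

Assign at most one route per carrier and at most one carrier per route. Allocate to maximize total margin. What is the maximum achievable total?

Maximum total: $672k

This is the linear assignment problem.
Optimal: Quanta→Route 2 ($138k), Umbra→Route 4 ($108k), Onyx→Route 6 ($122k), Kestrel→Route 1 ($115k), Apex→Route 3 ($112k), Juno→Route 7 ($77k) — total 138+108+122+115+112+77 = $672k.
Column-greedy (each route in turn goes to its best remaining carrier) gives $540k, worse by 132.
Swapping Apex↔Onyx (Apex→Route 6 $38k, Onyx→Route 3 $58k) loses 138.
No other one-to-one assignment exceeds $672k.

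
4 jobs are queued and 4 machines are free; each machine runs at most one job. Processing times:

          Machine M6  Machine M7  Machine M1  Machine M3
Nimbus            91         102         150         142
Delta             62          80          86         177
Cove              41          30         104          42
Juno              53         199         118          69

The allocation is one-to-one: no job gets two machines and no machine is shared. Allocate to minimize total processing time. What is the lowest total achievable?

This is a one-to-one assignment (minimum-cost bipartite matching).
Optimal: Nimbus→Machine M6 (91 min), Delta→Machine M1 (86 min), Cove→Machine M7 (30 min), Juno→Machine M3 (69 min) — total 91+86+30+69 = 276 min.
Column-greedy (each machine in turn goes to its cheapest remaining job) gives 381 min, worse by 105.
Swapping Delta↔Nimbus (Delta→Machine M6 62 min, Nimbus→Machine M1 150 min) adds 35.
No other one-to-one assignment undercuts 276 min.

Minimum total: 276 min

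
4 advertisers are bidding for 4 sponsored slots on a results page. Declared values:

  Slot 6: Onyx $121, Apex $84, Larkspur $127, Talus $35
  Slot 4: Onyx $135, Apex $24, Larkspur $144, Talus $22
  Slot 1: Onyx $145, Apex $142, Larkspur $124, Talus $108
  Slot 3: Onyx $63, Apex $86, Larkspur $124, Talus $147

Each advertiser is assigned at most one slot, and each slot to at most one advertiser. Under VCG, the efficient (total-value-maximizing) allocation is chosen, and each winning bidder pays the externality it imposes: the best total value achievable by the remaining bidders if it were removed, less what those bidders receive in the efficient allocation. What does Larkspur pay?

Efficient allocation: Onyx→Slot 6 ($121), Apex→Slot 1 ($142), Larkspur→Slot 4 ($144), Talus→Slot 3 ($147); total welfare W = $554.
Larkspur receives Slot 4 at value $144, so the others get W − 144 = $410.
Without Larkspur: best allocation of the remaining 3 bidders over all 4 slots is Onyx→Slot 4 ($135), Apex→Slot 1 ($142), Talus→Slot 3 ($147), total $424.
VCG payment = (others' best without Larkspur) − (others' welfare with Larkspur) = 424 − 410 = $14.

Larkspur pays $14.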